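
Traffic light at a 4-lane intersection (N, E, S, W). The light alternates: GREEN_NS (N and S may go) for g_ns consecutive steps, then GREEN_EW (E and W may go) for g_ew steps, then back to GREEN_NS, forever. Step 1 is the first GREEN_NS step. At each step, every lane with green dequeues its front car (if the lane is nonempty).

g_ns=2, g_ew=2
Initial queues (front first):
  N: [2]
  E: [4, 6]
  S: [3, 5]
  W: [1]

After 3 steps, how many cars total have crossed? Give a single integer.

Step 1 [NS]: N:car2-GO,E:wait,S:car3-GO,W:wait | queues: N=0 E=2 S=1 W=1
Step 2 [NS]: N:empty,E:wait,S:car5-GO,W:wait | queues: N=0 E=2 S=0 W=1
Step 3 [EW]: N:wait,E:car4-GO,S:wait,W:car1-GO | queues: N=0 E=1 S=0 W=0
Cars crossed by step 3: 5

Answer: 5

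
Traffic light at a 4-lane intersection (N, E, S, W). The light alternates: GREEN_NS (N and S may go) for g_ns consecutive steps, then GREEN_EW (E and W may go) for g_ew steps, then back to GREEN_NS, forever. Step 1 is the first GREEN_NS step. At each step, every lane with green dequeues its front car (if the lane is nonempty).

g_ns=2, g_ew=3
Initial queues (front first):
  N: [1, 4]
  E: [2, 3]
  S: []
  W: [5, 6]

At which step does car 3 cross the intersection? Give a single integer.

Step 1 [NS]: N:car1-GO,E:wait,S:empty,W:wait | queues: N=1 E=2 S=0 W=2
Step 2 [NS]: N:car4-GO,E:wait,S:empty,W:wait | queues: N=0 E=2 S=0 W=2
Step 3 [EW]: N:wait,E:car2-GO,S:wait,W:car5-GO | queues: N=0 E=1 S=0 W=1
Step 4 [EW]: N:wait,E:car3-GO,S:wait,W:car6-GO | queues: N=0 E=0 S=0 W=0
Car 3 crosses at step 4

4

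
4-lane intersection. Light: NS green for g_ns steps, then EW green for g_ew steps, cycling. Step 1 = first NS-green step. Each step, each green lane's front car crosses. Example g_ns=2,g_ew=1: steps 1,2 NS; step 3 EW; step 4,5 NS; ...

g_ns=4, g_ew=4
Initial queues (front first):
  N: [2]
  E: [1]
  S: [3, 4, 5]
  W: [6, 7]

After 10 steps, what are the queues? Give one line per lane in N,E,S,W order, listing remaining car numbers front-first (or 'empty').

Step 1 [NS]: N:car2-GO,E:wait,S:car3-GO,W:wait | queues: N=0 E=1 S=2 W=2
Step 2 [NS]: N:empty,E:wait,S:car4-GO,W:wait | queues: N=0 E=1 S=1 W=2
Step 3 [NS]: N:empty,E:wait,S:car5-GO,W:wait | queues: N=0 E=1 S=0 W=2
Step 4 [NS]: N:empty,E:wait,S:empty,W:wait | queues: N=0 E=1 S=0 W=2
Step 5 [EW]: N:wait,E:car1-GO,S:wait,W:car6-GO | queues: N=0 E=0 S=0 W=1
Step 6 [EW]: N:wait,E:empty,S:wait,W:car7-GO | queues: N=0 E=0 S=0 W=0

N: empty
E: empty
S: empty
W: empty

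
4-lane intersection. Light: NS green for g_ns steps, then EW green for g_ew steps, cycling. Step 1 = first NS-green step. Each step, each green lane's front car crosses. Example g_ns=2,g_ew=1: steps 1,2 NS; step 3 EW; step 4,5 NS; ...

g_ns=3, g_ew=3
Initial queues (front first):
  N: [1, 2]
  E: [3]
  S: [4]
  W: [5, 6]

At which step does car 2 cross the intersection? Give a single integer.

Step 1 [NS]: N:car1-GO,E:wait,S:car4-GO,W:wait | queues: N=1 E=1 S=0 W=2
Step 2 [NS]: N:car2-GO,E:wait,S:empty,W:wait | queues: N=0 E=1 S=0 W=2
Step 3 [NS]: N:empty,E:wait,S:empty,W:wait | queues: N=0 E=1 S=0 W=2
Step 4 [EW]: N:wait,E:car3-GO,S:wait,W:car5-GO | queues: N=0 E=0 S=0 W=1
Step 5 [EW]: N:wait,E:empty,S:wait,W:car6-GO | queues: N=0 E=0 S=0 W=0
Car 2 crosses at step 2

2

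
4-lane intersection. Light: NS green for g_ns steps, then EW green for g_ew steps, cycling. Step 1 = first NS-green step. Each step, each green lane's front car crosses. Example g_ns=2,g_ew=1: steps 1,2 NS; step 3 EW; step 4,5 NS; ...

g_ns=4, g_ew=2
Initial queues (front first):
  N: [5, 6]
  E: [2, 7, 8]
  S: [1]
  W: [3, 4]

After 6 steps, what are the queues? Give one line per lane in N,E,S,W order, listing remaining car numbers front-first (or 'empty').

Step 1 [NS]: N:car5-GO,E:wait,S:car1-GO,W:wait | queues: N=1 E=3 S=0 W=2
Step 2 [NS]: N:car6-GO,E:wait,S:empty,W:wait | queues: N=0 E=3 S=0 W=2
Step 3 [NS]: N:empty,E:wait,S:empty,W:wait | queues: N=0 E=3 S=0 W=2
Step 4 [NS]: N:empty,E:wait,S:empty,W:wait | queues: N=0 E=3 S=0 W=2
Step 5 [EW]: N:wait,E:car2-GO,S:wait,W:car3-GO | queues: N=0 E=2 S=0 W=1
Step 6 [EW]: N:wait,E:car7-GO,S:wait,W:car4-GO | queues: N=0 E=1 S=0 W=0

N: empty
E: 8
S: empty
W: empty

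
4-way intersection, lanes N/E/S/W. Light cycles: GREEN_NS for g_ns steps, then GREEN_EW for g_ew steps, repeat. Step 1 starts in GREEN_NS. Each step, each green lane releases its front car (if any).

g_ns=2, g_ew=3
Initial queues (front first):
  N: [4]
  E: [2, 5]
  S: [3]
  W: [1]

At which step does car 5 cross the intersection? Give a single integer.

Step 1 [NS]: N:car4-GO,E:wait,S:car3-GO,W:wait | queues: N=0 E=2 S=0 W=1
Step 2 [NS]: N:empty,E:wait,S:empty,W:wait | queues: N=0 E=2 S=0 W=1
Step 3 [EW]: N:wait,E:car2-GO,S:wait,W:car1-GO | queues: N=0 E=1 S=0 W=0
Step 4 [EW]: N:wait,E:car5-GO,S:wait,W:empty | queues: N=0 E=0 S=0 W=0
Car 5 crosses at step 4

4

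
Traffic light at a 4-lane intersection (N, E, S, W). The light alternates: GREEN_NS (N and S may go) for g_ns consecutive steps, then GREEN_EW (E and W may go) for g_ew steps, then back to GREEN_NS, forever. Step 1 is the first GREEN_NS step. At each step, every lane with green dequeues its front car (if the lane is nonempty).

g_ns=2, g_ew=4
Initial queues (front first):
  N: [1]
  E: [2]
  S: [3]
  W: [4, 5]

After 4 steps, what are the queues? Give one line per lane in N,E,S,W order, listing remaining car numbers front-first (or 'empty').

Step 1 [NS]: N:car1-GO,E:wait,S:car3-GO,W:wait | queues: N=0 E=1 S=0 W=2
Step 2 [NS]: N:empty,E:wait,S:empty,W:wait | queues: N=0 E=1 S=0 W=2
Step 3 [EW]: N:wait,E:car2-GO,S:wait,W:car4-GO | queues: N=0 E=0 S=0 W=1
Step 4 [EW]: N:wait,E:empty,S:wait,W:car5-GO | queues: N=0 E=0 S=0 W=0

N: empty
E: empty
S: empty
W: empty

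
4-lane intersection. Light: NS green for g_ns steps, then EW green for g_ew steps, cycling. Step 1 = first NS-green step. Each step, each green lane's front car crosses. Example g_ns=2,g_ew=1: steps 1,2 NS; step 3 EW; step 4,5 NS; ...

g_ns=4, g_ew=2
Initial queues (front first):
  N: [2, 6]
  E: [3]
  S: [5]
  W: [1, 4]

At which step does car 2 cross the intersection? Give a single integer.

Step 1 [NS]: N:car2-GO,E:wait,S:car5-GO,W:wait | queues: N=1 E=1 S=0 W=2
Step 2 [NS]: N:car6-GO,E:wait,S:empty,W:wait | queues: N=0 E=1 S=0 W=2
Step 3 [NS]: N:empty,E:wait,S:empty,W:wait | queues: N=0 E=1 S=0 W=2
Step 4 [NS]: N:empty,E:wait,S:empty,W:wait | queues: N=0 E=1 S=0 W=2
Step 5 [EW]: N:wait,E:car3-GO,S:wait,W:car1-GO | queues: N=0 E=0 S=0 W=1
Step 6 [EW]: N:wait,E:empty,S:wait,W:car4-GO | queues: N=0 E=0 S=0 W=0
Car 2 crosses at step 1

1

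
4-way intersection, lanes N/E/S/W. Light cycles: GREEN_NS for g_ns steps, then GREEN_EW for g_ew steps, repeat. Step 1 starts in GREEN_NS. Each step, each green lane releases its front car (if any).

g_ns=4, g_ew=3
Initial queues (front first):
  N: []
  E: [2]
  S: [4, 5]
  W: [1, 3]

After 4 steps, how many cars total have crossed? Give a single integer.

Answer: 2

Derivation:
Step 1 [NS]: N:empty,E:wait,S:car4-GO,W:wait | queues: N=0 E=1 S=1 W=2
Step 2 [NS]: N:empty,E:wait,S:car5-GO,W:wait | queues: N=0 E=1 S=0 W=2
Step 3 [NS]: N:empty,E:wait,S:empty,W:wait | queues: N=0 E=1 S=0 W=2
Step 4 [NS]: N:empty,E:wait,S:empty,W:wait | queues: N=0 E=1 S=0 W=2
Cars crossed by step 4: 2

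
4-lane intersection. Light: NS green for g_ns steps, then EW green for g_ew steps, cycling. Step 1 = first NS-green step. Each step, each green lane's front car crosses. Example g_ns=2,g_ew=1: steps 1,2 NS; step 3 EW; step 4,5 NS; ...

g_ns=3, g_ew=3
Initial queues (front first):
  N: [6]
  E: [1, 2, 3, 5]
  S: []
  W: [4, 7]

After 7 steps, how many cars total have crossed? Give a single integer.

Step 1 [NS]: N:car6-GO,E:wait,S:empty,W:wait | queues: N=0 E=4 S=0 W=2
Step 2 [NS]: N:empty,E:wait,S:empty,W:wait | queues: N=0 E=4 S=0 W=2
Step 3 [NS]: N:empty,E:wait,S:empty,W:wait | queues: N=0 E=4 S=0 W=2
Step 4 [EW]: N:wait,E:car1-GO,S:wait,W:car4-GO | queues: N=0 E=3 S=0 W=1
Step 5 [EW]: N:wait,E:car2-GO,S:wait,W:car7-GO | queues: N=0 E=2 S=0 W=0
Step 6 [EW]: N:wait,E:car3-GO,S:wait,W:empty | queues: N=0 E=1 S=0 W=0
Step 7 [NS]: N:empty,E:wait,S:empty,W:wait | queues: N=0 E=1 S=0 W=0
Cars crossed by step 7: 6

Answer: 6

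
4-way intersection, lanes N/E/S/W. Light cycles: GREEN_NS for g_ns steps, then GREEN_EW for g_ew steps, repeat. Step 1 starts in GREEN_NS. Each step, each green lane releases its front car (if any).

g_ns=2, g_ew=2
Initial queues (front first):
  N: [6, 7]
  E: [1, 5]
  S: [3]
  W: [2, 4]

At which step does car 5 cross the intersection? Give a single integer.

Step 1 [NS]: N:car6-GO,E:wait,S:car3-GO,W:wait | queues: N=1 E=2 S=0 W=2
Step 2 [NS]: N:car7-GO,E:wait,S:empty,W:wait | queues: N=0 E=2 S=0 W=2
Step 3 [EW]: N:wait,E:car1-GO,S:wait,W:car2-GO | queues: N=0 E=1 S=0 W=1
Step 4 [EW]: N:wait,E:car5-GO,S:wait,W:car4-GO | queues: N=0 E=0 S=0 W=0
Car 5 crosses at step 4

4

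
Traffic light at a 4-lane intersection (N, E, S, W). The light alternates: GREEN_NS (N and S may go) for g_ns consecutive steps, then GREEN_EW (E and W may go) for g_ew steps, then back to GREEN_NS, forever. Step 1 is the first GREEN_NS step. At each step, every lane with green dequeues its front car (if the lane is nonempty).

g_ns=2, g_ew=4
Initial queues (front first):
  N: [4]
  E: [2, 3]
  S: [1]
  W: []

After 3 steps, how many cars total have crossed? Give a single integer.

Answer: 3

Derivation:
Step 1 [NS]: N:car4-GO,E:wait,S:car1-GO,W:wait | queues: N=0 E=2 S=0 W=0
Step 2 [NS]: N:empty,E:wait,S:empty,W:wait | queues: N=0 E=2 S=0 W=0
Step 3 [EW]: N:wait,E:car2-GO,S:wait,W:empty | queues: N=0 E=1 S=0 W=0
Cars crossed by step 3: 3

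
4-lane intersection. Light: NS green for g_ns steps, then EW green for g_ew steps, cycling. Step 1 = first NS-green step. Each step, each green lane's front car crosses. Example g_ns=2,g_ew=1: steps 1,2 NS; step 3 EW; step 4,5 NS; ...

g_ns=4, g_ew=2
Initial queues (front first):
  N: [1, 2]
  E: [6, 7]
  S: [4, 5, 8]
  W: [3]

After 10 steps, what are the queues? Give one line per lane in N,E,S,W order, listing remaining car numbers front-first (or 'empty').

Step 1 [NS]: N:car1-GO,E:wait,S:car4-GO,W:wait | queues: N=1 E=2 S=2 W=1
Step 2 [NS]: N:car2-GO,E:wait,S:car5-GO,W:wait | queues: N=0 E=2 S=1 W=1
Step 3 [NS]: N:empty,E:wait,S:car8-GO,W:wait | queues: N=0 E=2 S=0 W=1
Step 4 [NS]: N:empty,E:wait,S:empty,W:wait | queues: N=0 E=2 S=0 W=1
Step 5 [EW]: N:wait,E:car6-GO,S:wait,W:car3-GO | queues: N=0 E=1 S=0 W=0
Step 6 [EW]: N:wait,E:car7-GO,S:wait,W:empty | queues: N=0 E=0 S=0 W=0

N: empty
E: empty
S: empty
W: empty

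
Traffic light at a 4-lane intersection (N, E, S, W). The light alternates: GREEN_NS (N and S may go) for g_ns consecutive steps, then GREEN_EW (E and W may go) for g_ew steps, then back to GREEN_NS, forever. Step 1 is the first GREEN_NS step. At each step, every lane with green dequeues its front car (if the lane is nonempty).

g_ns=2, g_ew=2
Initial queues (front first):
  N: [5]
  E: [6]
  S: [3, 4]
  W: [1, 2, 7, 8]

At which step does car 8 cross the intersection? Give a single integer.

Step 1 [NS]: N:car5-GO,E:wait,S:car3-GO,W:wait | queues: N=0 E=1 S=1 W=4
Step 2 [NS]: N:empty,E:wait,S:car4-GO,W:wait | queues: N=0 E=1 S=0 W=4
Step 3 [EW]: N:wait,E:car6-GO,S:wait,W:car1-GO | queues: N=0 E=0 S=0 W=3
Step 4 [EW]: N:wait,E:empty,S:wait,W:car2-GO | queues: N=0 E=0 S=0 W=2
Step 5 [NS]: N:empty,E:wait,S:empty,W:wait | queues: N=0 E=0 S=0 W=2
Step 6 [NS]: N:empty,E:wait,S:empty,W:wait | queues: N=0 E=0 S=0 W=2
Step 7 [EW]: N:wait,E:empty,S:wait,W:car7-GO | queues: N=0 E=0 S=0 W=1
Step 8 [EW]: N:wait,E:empty,S:wait,W:car8-GO | queues: N=0 E=0 S=0 W=0
Car 8 crosses at step 8

8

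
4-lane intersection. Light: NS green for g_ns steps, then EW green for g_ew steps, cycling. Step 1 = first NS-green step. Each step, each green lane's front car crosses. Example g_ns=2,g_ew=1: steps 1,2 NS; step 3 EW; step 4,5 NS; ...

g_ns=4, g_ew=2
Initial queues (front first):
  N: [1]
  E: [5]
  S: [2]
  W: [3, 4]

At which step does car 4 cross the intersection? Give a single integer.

Step 1 [NS]: N:car1-GO,E:wait,S:car2-GO,W:wait | queues: N=0 E=1 S=0 W=2
Step 2 [NS]: N:empty,E:wait,S:empty,W:wait | queues: N=0 E=1 S=0 W=2
Step 3 [NS]: N:empty,E:wait,S:empty,W:wait | queues: N=0 E=1 S=0 W=2
Step 4 [NS]: N:empty,E:wait,S:empty,W:wait | queues: N=0 E=1 S=0 W=2
Step 5 [EW]: N:wait,E:car5-GO,S:wait,W:car3-GO | queues: N=0 E=0 S=0 W=1
Step 6 [EW]: N:wait,E:empty,S:wait,W:car4-GO | queues: N=0 E=0 S=0 W=0
Car 4 crosses at step 6

6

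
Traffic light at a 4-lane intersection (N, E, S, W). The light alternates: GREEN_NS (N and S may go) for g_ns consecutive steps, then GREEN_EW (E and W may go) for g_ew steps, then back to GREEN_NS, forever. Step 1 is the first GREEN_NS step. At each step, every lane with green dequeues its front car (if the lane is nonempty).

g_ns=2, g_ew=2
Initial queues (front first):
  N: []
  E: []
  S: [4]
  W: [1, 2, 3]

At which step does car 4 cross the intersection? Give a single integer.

Step 1 [NS]: N:empty,E:wait,S:car4-GO,W:wait | queues: N=0 E=0 S=0 W=3
Step 2 [NS]: N:empty,E:wait,S:empty,W:wait | queues: N=0 E=0 S=0 W=3
Step 3 [EW]: N:wait,E:empty,S:wait,W:car1-GO | queues: N=0 E=0 S=0 W=2
Step 4 [EW]: N:wait,E:empty,S:wait,W:car2-GO | queues: N=0 E=0 S=0 W=1
Step 5 [NS]: N:empty,E:wait,S:empty,W:wait | queues: N=0 E=0 S=0 W=1
Step 6 [NS]: N:empty,E:wait,S:empty,W:wait | queues: N=0 E=0 S=0 W=1
Step 7 [EW]: N:wait,E:empty,S:wait,W:car3-GO | queues: N=0 E=0 S=0 W=0
Car 4 crosses at step 1

1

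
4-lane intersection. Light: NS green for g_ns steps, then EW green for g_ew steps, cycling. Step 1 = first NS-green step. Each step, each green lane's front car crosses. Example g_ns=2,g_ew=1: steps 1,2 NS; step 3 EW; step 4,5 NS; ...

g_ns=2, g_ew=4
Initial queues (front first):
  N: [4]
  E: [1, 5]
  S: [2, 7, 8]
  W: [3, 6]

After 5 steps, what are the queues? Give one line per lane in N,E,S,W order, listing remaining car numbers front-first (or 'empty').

Step 1 [NS]: N:car4-GO,E:wait,S:car2-GO,W:wait | queues: N=0 E=2 S=2 W=2
Step 2 [NS]: N:empty,E:wait,S:car7-GO,W:wait | queues: N=0 E=2 S=1 W=2
Step 3 [EW]: N:wait,E:car1-GO,S:wait,W:car3-GO | queues: N=0 E=1 S=1 W=1
Step 4 [EW]: N:wait,E:car5-GO,S:wait,W:car6-GO | queues: N=0 E=0 S=1 W=0
Step 5 [EW]: N:wait,E:empty,S:wait,W:empty | queues: N=0 E=0 S=1 W=0

N: empty
E: empty
S: 8
W: empty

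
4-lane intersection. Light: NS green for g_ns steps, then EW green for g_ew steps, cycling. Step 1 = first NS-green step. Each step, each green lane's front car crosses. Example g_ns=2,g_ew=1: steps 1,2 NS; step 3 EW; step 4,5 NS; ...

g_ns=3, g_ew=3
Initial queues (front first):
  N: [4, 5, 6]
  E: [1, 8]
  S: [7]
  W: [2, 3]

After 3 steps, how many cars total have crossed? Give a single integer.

Answer: 4

Derivation:
Step 1 [NS]: N:car4-GO,E:wait,S:car7-GO,W:wait | queues: N=2 E=2 S=0 W=2
Step 2 [NS]: N:car5-GO,E:wait,S:empty,W:wait | queues: N=1 E=2 S=0 W=2
Step 3 [NS]: N:car6-GO,E:wait,S:empty,W:wait | queues: N=0 E=2 S=0 W=2
Cars crossed by step 3: 4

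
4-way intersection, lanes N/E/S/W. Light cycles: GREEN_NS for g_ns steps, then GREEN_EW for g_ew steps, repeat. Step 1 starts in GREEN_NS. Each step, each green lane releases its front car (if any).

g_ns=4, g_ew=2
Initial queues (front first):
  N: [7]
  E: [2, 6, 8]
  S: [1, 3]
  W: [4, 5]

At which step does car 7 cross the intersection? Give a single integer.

Step 1 [NS]: N:car7-GO,E:wait,S:car1-GO,W:wait | queues: N=0 E=3 S=1 W=2
Step 2 [NS]: N:empty,E:wait,S:car3-GO,W:wait | queues: N=0 E=3 S=0 W=2
Step 3 [NS]: N:empty,E:wait,S:empty,W:wait | queues: N=0 E=3 S=0 W=2
Step 4 [NS]: N:empty,E:wait,S:empty,W:wait | queues: N=0 E=3 S=0 W=2
Step 5 [EW]: N:wait,E:car2-GO,S:wait,W:car4-GO | queues: N=0 E=2 S=0 W=1
Step 6 [EW]: N:wait,E:car6-GO,S:wait,W:car5-GO | queues: N=0 E=1 S=0 W=0
Step 7 [NS]: N:empty,E:wait,S:empty,W:wait | queues: N=0 E=1 S=0 W=0
Step 8 [NS]: N:empty,E:wait,S:empty,W:wait | queues: N=0 E=1 S=0 W=0
Step 9 [NS]: N:empty,E:wait,S:empty,W:wait | queues: N=0 E=1 S=0 W=0
Step 10 [NS]: N:empty,E:wait,S:empty,W:wait | queues: N=0 E=1 S=0 W=0
Step 11 [EW]: N:wait,E:car8-GO,S:wait,W:empty | queues: N=0 E=0 S=0 W=0
Car 7 crosses at step 1

1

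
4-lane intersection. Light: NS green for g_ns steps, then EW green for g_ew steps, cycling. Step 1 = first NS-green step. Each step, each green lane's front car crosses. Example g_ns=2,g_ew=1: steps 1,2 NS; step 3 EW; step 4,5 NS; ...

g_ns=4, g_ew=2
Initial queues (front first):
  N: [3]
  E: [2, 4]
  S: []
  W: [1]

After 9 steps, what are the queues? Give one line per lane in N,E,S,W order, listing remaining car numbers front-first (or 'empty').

Step 1 [NS]: N:car3-GO,E:wait,S:empty,W:wait | queues: N=0 E=2 S=0 W=1
Step 2 [NS]: N:empty,E:wait,S:empty,W:wait | queues: N=0 E=2 S=0 W=1
Step 3 [NS]: N:empty,E:wait,S:empty,W:wait | queues: N=0 E=2 S=0 W=1
Step 4 [NS]: N:empty,E:wait,S:empty,W:wait | queues: N=0 E=2 S=0 W=1
Step 5 [EW]: N:wait,E:car2-GO,S:wait,W:car1-GO | queues: N=0 E=1 S=0 W=0
Step 6 [EW]: N:wait,E:car4-GO,S:wait,W:empty | queues: N=0 E=0 S=0 W=0

N: empty
E: empty
S: empty
W: empty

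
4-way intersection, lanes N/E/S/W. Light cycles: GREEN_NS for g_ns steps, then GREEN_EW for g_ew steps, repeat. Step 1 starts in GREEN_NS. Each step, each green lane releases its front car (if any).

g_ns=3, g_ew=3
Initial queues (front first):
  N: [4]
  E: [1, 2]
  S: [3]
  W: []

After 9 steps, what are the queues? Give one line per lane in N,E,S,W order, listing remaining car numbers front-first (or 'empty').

Step 1 [NS]: N:car4-GO,E:wait,S:car3-GO,W:wait | queues: N=0 E=2 S=0 W=0
Step 2 [NS]: N:empty,E:wait,S:empty,W:wait | queues: N=0 E=2 S=0 W=0
Step 3 [NS]: N:empty,E:wait,S:empty,W:wait | queues: N=0 E=2 S=0 W=0
Step 4 [EW]: N:wait,E:car1-GO,S:wait,W:empty | queues: N=0 E=1 S=0 W=0
Step 5 [EW]: N:wait,E:car2-GO,S:wait,W:empty | queues: N=0 E=0 S=0 W=0

N: empty
E: empty
S: empty
W: empty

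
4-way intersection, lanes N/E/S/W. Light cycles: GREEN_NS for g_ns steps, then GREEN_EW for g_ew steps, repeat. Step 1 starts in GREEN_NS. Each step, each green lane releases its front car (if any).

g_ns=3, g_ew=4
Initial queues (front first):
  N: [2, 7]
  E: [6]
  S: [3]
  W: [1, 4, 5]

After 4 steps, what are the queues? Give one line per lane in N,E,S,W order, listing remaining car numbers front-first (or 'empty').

Step 1 [NS]: N:car2-GO,E:wait,S:car3-GO,W:wait | queues: N=1 E=1 S=0 W=3
Step 2 [NS]: N:car7-GO,E:wait,S:empty,W:wait | queues: N=0 E=1 S=0 W=3
Step 3 [NS]: N:empty,E:wait,S:empty,W:wait | queues: N=0 E=1 S=0 W=3
Step 4 [EW]: N:wait,E:car6-GO,S:wait,W:car1-GO | queues: N=0 E=0 S=0 W=2

N: empty
E: empty
S: empty
W: 4 5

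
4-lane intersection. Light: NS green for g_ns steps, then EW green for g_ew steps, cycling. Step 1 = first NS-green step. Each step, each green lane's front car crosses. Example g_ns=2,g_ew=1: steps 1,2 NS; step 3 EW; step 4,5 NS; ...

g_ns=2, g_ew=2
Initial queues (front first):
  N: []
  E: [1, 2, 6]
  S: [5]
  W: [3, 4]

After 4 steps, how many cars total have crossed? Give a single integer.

Step 1 [NS]: N:empty,E:wait,S:car5-GO,W:wait | queues: N=0 E=3 S=0 W=2
Step 2 [NS]: N:empty,E:wait,S:empty,W:wait | queues: N=0 E=3 S=0 W=2
Step 3 [EW]: N:wait,E:car1-GO,S:wait,W:car3-GO | queues: N=0 E=2 S=0 W=1
Step 4 [EW]: N:wait,E:car2-GO,S:wait,W:car4-GO | queues: N=0 E=1 S=0 W=0
Cars crossed by step 4: 5

Answer: 5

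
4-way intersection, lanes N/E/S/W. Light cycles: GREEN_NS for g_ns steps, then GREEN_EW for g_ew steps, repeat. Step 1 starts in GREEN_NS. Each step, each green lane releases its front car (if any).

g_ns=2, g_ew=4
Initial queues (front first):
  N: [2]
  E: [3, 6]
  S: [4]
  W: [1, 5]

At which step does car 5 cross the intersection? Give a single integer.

Step 1 [NS]: N:car2-GO,E:wait,S:car4-GO,W:wait | queues: N=0 E=2 S=0 W=2
Step 2 [NS]: N:empty,E:wait,S:empty,W:wait | queues: N=0 E=2 S=0 W=2
Step 3 [EW]: N:wait,E:car3-GO,S:wait,W:car1-GO | queues: N=0 E=1 S=0 W=1
Step 4 [EW]: N:wait,E:car6-GO,S:wait,W:car5-GO | queues: N=0 E=0 S=0 W=0
Car 5 crosses at step 4

4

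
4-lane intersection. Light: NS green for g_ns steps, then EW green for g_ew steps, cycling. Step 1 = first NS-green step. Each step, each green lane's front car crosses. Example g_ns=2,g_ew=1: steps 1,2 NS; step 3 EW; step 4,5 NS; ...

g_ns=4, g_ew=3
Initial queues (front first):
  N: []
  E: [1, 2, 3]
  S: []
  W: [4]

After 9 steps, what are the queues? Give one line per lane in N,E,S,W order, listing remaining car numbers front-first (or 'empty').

Step 1 [NS]: N:empty,E:wait,S:empty,W:wait | queues: N=0 E=3 S=0 W=1
Step 2 [NS]: N:empty,E:wait,S:empty,W:wait | queues: N=0 E=3 S=0 W=1
Step 3 [NS]: N:empty,E:wait,S:empty,W:wait | queues: N=0 E=3 S=0 W=1
Step 4 [NS]: N:empty,E:wait,S:empty,W:wait | queues: N=0 E=3 S=0 W=1
Step 5 [EW]: N:wait,E:car1-GO,S:wait,W:car4-GO | queues: N=0 E=2 S=0 W=0
Step 6 [EW]: N:wait,E:car2-GO,S:wait,W:empty | queues: N=0 E=1 S=0 W=0
Step 7 [EW]: N:wait,E:car3-GO,S:wait,W:empty | queues: N=0 E=0 S=0 W=0

N: empty
E: empty
S: empty
W: empty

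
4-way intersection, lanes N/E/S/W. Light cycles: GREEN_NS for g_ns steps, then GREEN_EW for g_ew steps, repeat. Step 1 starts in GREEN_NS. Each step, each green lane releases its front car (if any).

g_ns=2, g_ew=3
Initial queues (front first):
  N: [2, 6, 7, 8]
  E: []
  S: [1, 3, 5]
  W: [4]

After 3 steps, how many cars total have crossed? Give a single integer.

Answer: 5

Derivation:
Step 1 [NS]: N:car2-GO,E:wait,S:car1-GO,W:wait | queues: N=3 E=0 S=2 W=1
Step 2 [NS]: N:car6-GO,E:wait,S:car3-GO,W:wait | queues: N=2 E=0 S=1 W=1
Step 3 [EW]: N:wait,E:empty,S:wait,W:car4-GO | queues: N=2 E=0 S=1 W=0
Cars crossed by step 3: 5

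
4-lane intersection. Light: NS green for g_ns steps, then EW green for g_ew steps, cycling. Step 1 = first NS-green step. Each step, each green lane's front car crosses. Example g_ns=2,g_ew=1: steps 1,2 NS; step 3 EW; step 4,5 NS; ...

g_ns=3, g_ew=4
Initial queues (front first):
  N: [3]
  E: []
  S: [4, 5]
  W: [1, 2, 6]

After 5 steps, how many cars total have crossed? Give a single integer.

Answer: 5

Derivation:
Step 1 [NS]: N:car3-GO,E:wait,S:car4-GO,W:wait | queues: N=0 E=0 S=1 W=3
Step 2 [NS]: N:empty,E:wait,S:car5-GO,W:wait | queues: N=0 E=0 S=0 W=3
Step 3 [NS]: N:empty,E:wait,S:empty,W:wait | queues: N=0 E=0 S=0 W=3
Step 4 [EW]: N:wait,E:empty,S:wait,W:car1-GO | queues: N=0 E=0 S=0 W=2
Step 5 [EW]: N:wait,E:empty,S:wait,W:car2-GO | queues: N=0 E=0 S=0 W=1
Cars crossed by step 5: 5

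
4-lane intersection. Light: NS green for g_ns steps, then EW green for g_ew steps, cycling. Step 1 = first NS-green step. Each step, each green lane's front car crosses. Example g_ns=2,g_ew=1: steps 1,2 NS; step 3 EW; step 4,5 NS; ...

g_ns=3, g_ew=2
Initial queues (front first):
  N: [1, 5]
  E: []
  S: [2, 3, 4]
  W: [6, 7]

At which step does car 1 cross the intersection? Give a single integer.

Step 1 [NS]: N:car1-GO,E:wait,S:car2-GO,W:wait | queues: N=1 E=0 S=2 W=2
Step 2 [NS]: N:car5-GO,E:wait,S:car3-GO,W:wait | queues: N=0 E=0 S=1 W=2
Step 3 [NS]: N:empty,E:wait,S:car4-GO,W:wait | queues: N=0 E=0 S=0 W=2
Step 4 [EW]: N:wait,E:empty,S:wait,W:car6-GO | queues: N=0 E=0 S=0 W=1
Step 5 [EW]: N:wait,E:empty,S:wait,W:car7-GO | queues: N=0 E=0 S=0 W=0
Car 1 crosses at step 1

1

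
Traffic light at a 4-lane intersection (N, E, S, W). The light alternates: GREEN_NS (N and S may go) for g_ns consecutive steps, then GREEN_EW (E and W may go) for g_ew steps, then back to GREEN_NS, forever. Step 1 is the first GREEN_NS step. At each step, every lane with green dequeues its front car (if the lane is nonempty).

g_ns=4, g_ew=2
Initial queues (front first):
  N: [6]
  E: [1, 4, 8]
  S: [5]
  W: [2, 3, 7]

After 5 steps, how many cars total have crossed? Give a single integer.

Step 1 [NS]: N:car6-GO,E:wait,S:car5-GO,W:wait | queues: N=0 E=3 S=0 W=3
Step 2 [NS]: N:empty,E:wait,S:empty,W:wait | queues: N=0 E=3 S=0 W=3
Step 3 [NS]: N:empty,E:wait,S:empty,W:wait | queues: N=0 E=3 S=0 W=3
Step 4 [NS]: N:empty,E:wait,S:empty,W:wait | queues: N=0 E=3 S=0 W=3
Step 5 [EW]: N:wait,E:car1-GO,S:wait,W:car2-GO | queues: N=0 E=2 S=0 W=2
Cars crossed by step 5: 4

Answer: 4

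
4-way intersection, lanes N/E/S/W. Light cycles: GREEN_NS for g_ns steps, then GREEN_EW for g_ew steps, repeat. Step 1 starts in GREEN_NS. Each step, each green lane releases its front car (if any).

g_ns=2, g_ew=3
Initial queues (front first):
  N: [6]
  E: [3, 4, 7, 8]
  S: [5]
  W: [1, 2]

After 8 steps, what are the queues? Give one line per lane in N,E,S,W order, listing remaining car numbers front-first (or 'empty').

Step 1 [NS]: N:car6-GO,E:wait,S:car5-GO,W:wait | queues: N=0 E=4 S=0 W=2
Step 2 [NS]: N:empty,E:wait,S:empty,W:wait | queues: N=0 E=4 S=0 W=2
Step 3 [EW]: N:wait,E:car3-GO,S:wait,W:car1-GO | queues: N=0 E=3 S=0 W=1
Step 4 [EW]: N:wait,E:car4-GO,S:wait,W:car2-GO | queues: N=0 E=2 S=0 W=0
Step 5 [EW]: N:wait,E:car7-GO,S:wait,W:empty | queues: N=0 E=1 S=0 W=0
Step 6 [NS]: N:empty,E:wait,S:empty,W:wait | queues: N=0 E=1 S=0 W=0
Step 7 [NS]: N:empty,E:wait,S:empty,W:wait | queues: N=0 E=1 S=0 W=0
Step 8 [EW]: N:wait,E:car8-GO,S:wait,W:empty | queues: N=0 E=0 S=0 W=0

N: empty
E: empty
S: empty
W: empty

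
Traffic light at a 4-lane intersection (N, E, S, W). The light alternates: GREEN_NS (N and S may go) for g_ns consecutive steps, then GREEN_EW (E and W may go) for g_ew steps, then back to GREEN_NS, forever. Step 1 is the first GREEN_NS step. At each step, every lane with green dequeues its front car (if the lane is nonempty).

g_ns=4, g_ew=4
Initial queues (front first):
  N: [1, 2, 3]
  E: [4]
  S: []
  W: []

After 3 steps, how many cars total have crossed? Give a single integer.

Step 1 [NS]: N:car1-GO,E:wait,S:empty,W:wait | queues: N=2 E=1 S=0 W=0
Step 2 [NS]: N:car2-GO,E:wait,S:empty,W:wait | queues: N=1 E=1 S=0 W=0
Step 3 [NS]: N:car3-GO,E:wait,S:empty,W:wait | queues: N=0 E=1 S=0 W=0
Cars crossed by step 3: 3

Answer: 3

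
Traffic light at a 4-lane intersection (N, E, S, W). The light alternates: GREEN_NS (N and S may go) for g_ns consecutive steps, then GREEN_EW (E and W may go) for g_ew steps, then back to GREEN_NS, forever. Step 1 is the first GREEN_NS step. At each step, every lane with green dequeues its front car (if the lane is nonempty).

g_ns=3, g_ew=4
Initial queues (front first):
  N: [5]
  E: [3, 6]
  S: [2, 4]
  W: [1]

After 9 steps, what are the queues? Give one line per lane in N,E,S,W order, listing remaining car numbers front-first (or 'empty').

Step 1 [NS]: N:car5-GO,E:wait,S:car2-GO,W:wait | queues: N=0 E=2 S=1 W=1
Step 2 [NS]: N:empty,E:wait,S:car4-GO,W:wait | queues: N=0 E=2 S=0 W=1
Step 3 [NS]: N:empty,E:wait,S:empty,W:wait | queues: N=0 E=2 S=0 W=1
Step 4 [EW]: N:wait,E:car3-GO,S:wait,W:car1-GO | queues: N=0 E=1 S=0 W=0
Step 5 [EW]: N:wait,E:car6-GO,S:wait,W:empty | queues: N=0 E=0 S=0 W=0

N: empty
E: empty
S: empty
W: empty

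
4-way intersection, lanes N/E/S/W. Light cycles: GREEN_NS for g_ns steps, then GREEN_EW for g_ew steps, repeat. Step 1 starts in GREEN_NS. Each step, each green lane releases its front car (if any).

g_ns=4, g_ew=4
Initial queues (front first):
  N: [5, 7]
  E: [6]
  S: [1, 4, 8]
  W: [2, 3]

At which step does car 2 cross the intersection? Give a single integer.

Step 1 [NS]: N:car5-GO,E:wait,S:car1-GO,W:wait | queues: N=1 E=1 S=2 W=2
Step 2 [NS]: N:car7-GO,E:wait,S:car4-GO,W:wait | queues: N=0 E=1 S=1 W=2
Step 3 [NS]: N:empty,E:wait,S:car8-GO,W:wait | queues: N=0 E=1 S=0 W=2
Step 4 [NS]: N:empty,E:wait,S:empty,W:wait | queues: N=0 E=1 S=0 W=2
Step 5 [EW]: N:wait,E:car6-GO,S:wait,W:car2-GO | queues: N=0 E=0 S=0 W=1
Step 6 [EW]: N:wait,E:empty,S:wait,W:car3-GO | queues: N=0 E=0 S=0 W=0
Car 2 crosses at step 5

5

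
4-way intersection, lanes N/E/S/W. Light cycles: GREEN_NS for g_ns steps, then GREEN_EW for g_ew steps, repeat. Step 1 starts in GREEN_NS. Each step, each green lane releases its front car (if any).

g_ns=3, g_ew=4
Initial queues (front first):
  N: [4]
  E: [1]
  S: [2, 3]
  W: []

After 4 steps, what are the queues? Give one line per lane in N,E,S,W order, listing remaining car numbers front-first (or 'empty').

Step 1 [NS]: N:car4-GO,E:wait,S:car2-GO,W:wait | queues: N=0 E=1 S=1 W=0
Step 2 [NS]: N:empty,E:wait,S:car3-GO,W:wait | queues: N=0 E=1 S=0 W=0
Step 3 [NS]: N:empty,E:wait,S:empty,W:wait | queues: N=0 E=1 S=0 W=0
Step 4 [EW]: N:wait,E:car1-GO,S:wait,W:empty | queues: N=0 E=0 S=0 W=0

N: empty
E: empty
S: empty
W: empty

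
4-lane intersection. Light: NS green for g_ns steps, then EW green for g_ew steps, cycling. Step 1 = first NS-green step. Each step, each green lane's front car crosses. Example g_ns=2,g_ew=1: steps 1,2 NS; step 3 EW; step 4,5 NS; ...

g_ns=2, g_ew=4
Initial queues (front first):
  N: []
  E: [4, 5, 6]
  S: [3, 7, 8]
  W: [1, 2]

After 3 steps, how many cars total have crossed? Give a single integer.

Step 1 [NS]: N:empty,E:wait,S:car3-GO,W:wait | queues: N=0 E=3 S=2 W=2
Step 2 [NS]: N:empty,E:wait,S:car7-GO,W:wait | queues: N=0 E=3 S=1 W=2
Step 3 [EW]: N:wait,E:car4-GO,S:wait,W:car1-GO | queues: N=0 E=2 S=1 W=1
Cars crossed by step 3: 4

Answer: 4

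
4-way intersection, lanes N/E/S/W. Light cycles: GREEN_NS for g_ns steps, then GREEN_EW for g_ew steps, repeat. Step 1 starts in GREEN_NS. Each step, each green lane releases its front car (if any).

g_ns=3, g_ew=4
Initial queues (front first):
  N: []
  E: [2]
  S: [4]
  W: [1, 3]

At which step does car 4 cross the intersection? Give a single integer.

Step 1 [NS]: N:empty,E:wait,S:car4-GO,W:wait | queues: N=0 E=1 S=0 W=2
Step 2 [NS]: N:empty,E:wait,S:empty,W:wait | queues: N=0 E=1 S=0 W=2
Step 3 [NS]: N:empty,E:wait,S:empty,W:wait | queues: N=0 E=1 S=0 W=2
Step 4 [EW]: N:wait,E:car2-GO,S:wait,W:car1-GO | queues: N=0 E=0 S=0 W=1
Step 5 [EW]: N:wait,E:empty,S:wait,W:car3-GO | queues: N=0 E=0 S=0 W=0
Car 4 crosses at step 1

1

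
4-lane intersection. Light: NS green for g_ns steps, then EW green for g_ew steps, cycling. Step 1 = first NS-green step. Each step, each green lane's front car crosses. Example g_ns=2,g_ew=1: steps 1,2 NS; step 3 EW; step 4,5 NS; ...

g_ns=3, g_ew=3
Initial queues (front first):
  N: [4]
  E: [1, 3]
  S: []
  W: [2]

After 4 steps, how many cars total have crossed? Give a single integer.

Answer: 3

Derivation:
Step 1 [NS]: N:car4-GO,E:wait,S:empty,W:wait | queues: N=0 E=2 S=0 W=1
Step 2 [NS]: N:empty,E:wait,S:empty,W:wait | queues: N=0 E=2 S=0 W=1
Step 3 [NS]: N:empty,E:wait,S:empty,W:wait | queues: N=0 E=2 S=0 W=1
Step 4 [EW]: N:wait,E:car1-GO,S:wait,W:car2-GO | queues: N=0 E=1 S=0 W=0
Cars crossed by step 4: 3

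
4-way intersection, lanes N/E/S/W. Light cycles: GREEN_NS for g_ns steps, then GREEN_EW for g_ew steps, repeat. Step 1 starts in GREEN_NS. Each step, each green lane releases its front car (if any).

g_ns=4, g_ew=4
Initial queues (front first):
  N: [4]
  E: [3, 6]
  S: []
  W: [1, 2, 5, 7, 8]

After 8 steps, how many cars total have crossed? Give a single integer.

Answer: 7

Derivation:
Step 1 [NS]: N:car4-GO,E:wait,S:empty,W:wait | queues: N=0 E=2 S=0 W=5
Step 2 [NS]: N:empty,E:wait,S:empty,W:wait | queues: N=0 E=2 S=0 W=5
Step 3 [NS]: N:empty,E:wait,S:empty,W:wait | queues: N=0 E=2 S=0 W=5
Step 4 [NS]: N:empty,E:wait,S:empty,W:wait | queues: N=0 E=2 S=0 W=5
Step 5 [EW]: N:wait,E:car3-GO,S:wait,W:car1-GO | queues: N=0 E=1 S=0 W=4
Step 6 [EW]: N:wait,E:car6-GO,S:wait,W:car2-GO | queues: N=0 E=0 S=0 W=3
Step 7 [EW]: N:wait,E:empty,S:wait,W:car5-GO | queues: N=0 E=0 S=0 W=2
Step 8 [EW]: N:wait,E:empty,S:wait,W:car7-GO | queues: N=0 E=0 S=0 W=1
Cars crossed by step 8: 7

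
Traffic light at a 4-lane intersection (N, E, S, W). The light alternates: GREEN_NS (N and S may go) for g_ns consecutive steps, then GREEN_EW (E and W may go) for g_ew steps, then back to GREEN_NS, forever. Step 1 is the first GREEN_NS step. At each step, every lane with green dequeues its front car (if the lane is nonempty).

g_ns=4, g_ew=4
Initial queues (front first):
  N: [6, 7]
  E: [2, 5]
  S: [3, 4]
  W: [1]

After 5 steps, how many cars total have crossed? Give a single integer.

Answer: 6

Derivation:
Step 1 [NS]: N:car6-GO,E:wait,S:car3-GO,W:wait | queues: N=1 E=2 S=1 W=1
Step 2 [NS]: N:car7-GO,E:wait,S:car4-GO,W:wait | queues: N=0 E=2 S=0 W=1
Step 3 [NS]: N:empty,E:wait,S:empty,W:wait | queues: N=0 E=2 S=0 W=1
Step 4 [NS]: N:empty,E:wait,S:empty,W:wait | queues: N=0 E=2 S=0 W=1
Step 5 [EW]: N:wait,E:car2-GO,S:wait,W:car1-GO | queues: N=0 E=1 S=0 W=0
Cars crossed by step 5: 6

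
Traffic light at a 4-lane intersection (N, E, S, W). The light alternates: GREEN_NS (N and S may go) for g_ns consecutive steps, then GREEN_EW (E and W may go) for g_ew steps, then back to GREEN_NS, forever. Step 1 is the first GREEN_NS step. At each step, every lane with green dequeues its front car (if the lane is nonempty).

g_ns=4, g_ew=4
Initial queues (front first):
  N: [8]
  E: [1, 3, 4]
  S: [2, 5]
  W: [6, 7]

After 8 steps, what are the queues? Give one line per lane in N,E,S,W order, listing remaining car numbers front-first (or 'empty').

Step 1 [NS]: N:car8-GO,E:wait,S:car2-GO,W:wait | queues: N=0 E=3 S=1 W=2
Step 2 [NS]: N:empty,E:wait,S:car5-GO,W:wait | queues: N=0 E=3 S=0 W=2
Step 3 [NS]: N:empty,E:wait,S:empty,W:wait | queues: N=0 E=3 S=0 W=2
Step 4 [NS]: N:empty,E:wait,S:empty,W:wait | queues: N=0 E=3 S=0 W=2
Step 5 [EW]: N:wait,E:car1-GO,S:wait,W:car6-GO | queues: N=0 E=2 S=0 W=1
Step 6 [EW]: N:wait,E:car3-GO,S:wait,W:car7-GO | queues: N=0 E=1 S=0 W=0
Step 7 [EW]: N:wait,E:car4-GO,S:wait,W:empty | queues: N=0 E=0 S=0 W=0

N: empty
E: empty
S: empty
W: empty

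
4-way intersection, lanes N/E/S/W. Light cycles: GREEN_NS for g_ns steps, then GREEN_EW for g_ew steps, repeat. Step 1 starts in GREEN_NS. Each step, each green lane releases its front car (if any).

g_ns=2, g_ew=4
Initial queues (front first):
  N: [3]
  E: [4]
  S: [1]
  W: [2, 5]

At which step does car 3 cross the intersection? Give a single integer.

Step 1 [NS]: N:car3-GO,E:wait,S:car1-GO,W:wait | queues: N=0 E=1 S=0 W=2
Step 2 [NS]: N:empty,E:wait,S:empty,W:wait | queues: N=0 E=1 S=0 W=2
Step 3 [EW]: N:wait,E:car4-GO,S:wait,W:car2-GO | queues: N=0 E=0 S=0 W=1
Step 4 [EW]: N:wait,E:empty,S:wait,W:car5-GO | queues: N=0 E=0 S=0 W=0
Car 3 crosses at step 1

1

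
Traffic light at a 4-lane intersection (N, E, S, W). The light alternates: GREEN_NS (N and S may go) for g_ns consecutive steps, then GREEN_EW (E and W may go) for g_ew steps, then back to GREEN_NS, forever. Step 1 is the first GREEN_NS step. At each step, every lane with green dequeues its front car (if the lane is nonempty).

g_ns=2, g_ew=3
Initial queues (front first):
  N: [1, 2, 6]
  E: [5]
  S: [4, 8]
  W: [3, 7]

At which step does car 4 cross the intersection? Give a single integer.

Step 1 [NS]: N:car1-GO,E:wait,S:car4-GO,W:wait | queues: N=2 E=1 S=1 W=2
Step 2 [NS]: N:car2-GO,E:wait,S:car8-GO,W:wait | queues: N=1 E=1 S=0 W=2
Step 3 [EW]: N:wait,E:car5-GO,S:wait,W:car3-GO | queues: N=1 E=0 S=0 W=1
Step 4 [EW]: N:wait,E:empty,S:wait,W:car7-GO | queues: N=1 E=0 S=0 W=0
Step 5 [EW]: N:wait,E:empty,S:wait,W:empty | queues: N=1 E=0 S=0 W=0
Step 6 [NS]: N:car6-GO,E:wait,S:empty,W:wait | queues: N=0 E=0 S=0 W=0
Car 4 crosses at step 1

1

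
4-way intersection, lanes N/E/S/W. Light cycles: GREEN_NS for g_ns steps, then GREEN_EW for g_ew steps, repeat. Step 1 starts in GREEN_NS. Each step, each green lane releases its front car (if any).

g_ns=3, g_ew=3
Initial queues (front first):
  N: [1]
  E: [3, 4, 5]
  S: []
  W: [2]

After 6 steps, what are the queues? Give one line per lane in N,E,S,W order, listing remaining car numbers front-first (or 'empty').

Step 1 [NS]: N:car1-GO,E:wait,S:empty,W:wait | queues: N=0 E=3 S=0 W=1
Step 2 [NS]: N:empty,E:wait,S:empty,W:wait | queues: N=0 E=3 S=0 W=1
Step 3 [NS]: N:empty,E:wait,S:empty,W:wait | queues: N=0 E=3 S=0 W=1
Step 4 [EW]: N:wait,E:car3-GO,S:wait,W:car2-GO | queues: N=0 E=2 S=0 W=0
Step 5 [EW]: N:wait,E:car4-GO,S:wait,W:empty | queues: N=0 E=1 S=0 W=0
Step 6 [EW]: N:wait,E:car5-GO,S:wait,W:empty | queues: N=0 E=0 S=0 W=0

N: empty
E: empty
S: empty
W: empty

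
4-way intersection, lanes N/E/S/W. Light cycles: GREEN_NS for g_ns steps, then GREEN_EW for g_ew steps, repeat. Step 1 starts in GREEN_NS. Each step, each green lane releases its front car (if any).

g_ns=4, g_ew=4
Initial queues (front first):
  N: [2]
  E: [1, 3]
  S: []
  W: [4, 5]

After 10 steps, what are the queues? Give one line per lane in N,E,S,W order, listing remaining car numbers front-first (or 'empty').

Step 1 [NS]: N:car2-GO,E:wait,S:empty,W:wait | queues: N=0 E=2 S=0 W=2
Step 2 [NS]: N:empty,E:wait,S:empty,W:wait | queues: N=0 E=2 S=0 W=2
Step 3 [NS]: N:empty,E:wait,S:empty,W:wait | queues: N=0 E=2 S=0 W=2
Step 4 [NS]: N:empty,E:wait,S:empty,W:wait | queues: N=0 E=2 S=0 W=2
Step 5 [EW]: N:wait,E:car1-GO,S:wait,W:car4-GO | queues: N=0 E=1 S=0 W=1
Step 6 [EW]: N:wait,E:car3-GO,S:wait,W:car5-GO | queues: N=0 E=0 S=0 W=0

N: empty
E: empty
S: empty
W: empty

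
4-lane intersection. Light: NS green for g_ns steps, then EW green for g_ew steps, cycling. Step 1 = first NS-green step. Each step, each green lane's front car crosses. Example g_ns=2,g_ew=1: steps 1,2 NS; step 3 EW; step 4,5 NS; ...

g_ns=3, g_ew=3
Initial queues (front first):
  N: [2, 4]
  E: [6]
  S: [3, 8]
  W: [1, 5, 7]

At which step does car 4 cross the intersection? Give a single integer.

Step 1 [NS]: N:car2-GO,E:wait,S:car3-GO,W:wait | queues: N=1 E=1 S=1 W=3
Step 2 [NS]: N:car4-GO,E:wait,S:car8-GO,W:wait | queues: N=0 E=1 S=0 W=3
Step 3 [NS]: N:empty,E:wait,S:empty,W:wait | queues: N=0 E=1 S=0 W=3
Step 4 [EW]: N:wait,E:car6-GO,S:wait,W:car1-GO | queues: N=0 E=0 S=0 W=2
Step 5 [EW]: N:wait,E:empty,S:wait,W:car5-GO | queues: N=0 E=0 S=0 W=1
Step 6 [EW]: N:wait,E:empty,S:wait,W:car7-GO | queues: N=0 E=0 S=0 W=0
Car 4 crosses at step 2

2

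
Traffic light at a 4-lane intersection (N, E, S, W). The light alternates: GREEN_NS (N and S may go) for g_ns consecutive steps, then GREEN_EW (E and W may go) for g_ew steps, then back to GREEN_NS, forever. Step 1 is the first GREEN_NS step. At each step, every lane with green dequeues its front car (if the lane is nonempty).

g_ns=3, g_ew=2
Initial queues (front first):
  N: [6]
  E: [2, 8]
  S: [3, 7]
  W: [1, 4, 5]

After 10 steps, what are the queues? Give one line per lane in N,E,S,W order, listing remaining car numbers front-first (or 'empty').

Step 1 [NS]: N:car6-GO,E:wait,S:car3-GO,W:wait | queues: N=0 E=2 S=1 W=3
Step 2 [NS]: N:empty,E:wait,S:car7-GO,W:wait | queues: N=0 E=2 S=0 W=3
Step 3 [NS]: N:empty,E:wait,S:empty,W:wait | queues: N=0 E=2 S=0 W=3
Step 4 [EW]: N:wait,E:car2-GO,S:wait,W:car1-GO | queues: N=0 E=1 S=0 W=2
Step 5 [EW]: N:wait,E:car8-GO,S:wait,W:car4-GO | queues: N=0 E=0 S=0 W=1
Step 6 [NS]: N:empty,E:wait,S:empty,W:wait | queues: N=0 E=0 S=0 W=1
Step 7 [NS]: N:empty,E:wait,S:empty,W:wait | queues: N=0 E=0 S=0 W=1
Step 8 [NS]: N:empty,E:wait,S:empty,W:wait | queues: N=0 E=0 S=0 W=1
Step 9 [EW]: N:wait,E:empty,S:wait,W:car5-GO | queues: N=0 E=0 S=0 W=0

N: empty
E: empty
S: empty
W: empty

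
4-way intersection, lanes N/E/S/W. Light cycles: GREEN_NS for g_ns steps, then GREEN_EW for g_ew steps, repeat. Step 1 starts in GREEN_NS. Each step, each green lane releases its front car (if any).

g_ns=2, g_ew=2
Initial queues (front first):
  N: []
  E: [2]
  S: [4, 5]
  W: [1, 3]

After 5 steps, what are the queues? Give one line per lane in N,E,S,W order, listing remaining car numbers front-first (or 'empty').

Step 1 [NS]: N:empty,E:wait,S:car4-GO,W:wait | queues: N=0 E=1 S=1 W=2
Step 2 [NS]: N:empty,E:wait,S:car5-GO,W:wait | queues: N=0 E=1 S=0 W=2
Step 3 [EW]: N:wait,E:car2-GO,S:wait,W:car1-GO | queues: N=0 E=0 S=0 W=1
Step 4 [EW]: N:wait,E:empty,S:wait,W:car3-GO | queues: N=0 E=0 S=0 W=0

N: empty
E: empty
S: empty
W: empty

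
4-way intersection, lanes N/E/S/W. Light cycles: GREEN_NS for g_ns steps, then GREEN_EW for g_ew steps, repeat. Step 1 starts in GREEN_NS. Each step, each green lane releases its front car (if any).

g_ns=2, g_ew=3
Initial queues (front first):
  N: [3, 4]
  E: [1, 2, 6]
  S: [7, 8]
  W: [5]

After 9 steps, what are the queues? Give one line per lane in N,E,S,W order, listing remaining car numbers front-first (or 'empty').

Step 1 [NS]: N:car3-GO,E:wait,S:car7-GO,W:wait | queues: N=1 E=3 S=1 W=1
Step 2 [NS]: N:car4-GO,E:wait,S:car8-GO,W:wait | queues: N=0 E=3 S=0 W=1
Step 3 [EW]: N:wait,E:car1-GO,S:wait,W:car5-GO | queues: N=0 E=2 S=0 W=0
Step 4 [EW]: N:wait,E:car2-GO,S:wait,W:empty | queues: N=0 E=1 S=0 W=0
Step 5 [EW]: N:wait,E:car6-GO,S:wait,W:empty | queues: N=0 E=0 S=0 W=0

N: empty
E: empty
S: empty
W: empty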